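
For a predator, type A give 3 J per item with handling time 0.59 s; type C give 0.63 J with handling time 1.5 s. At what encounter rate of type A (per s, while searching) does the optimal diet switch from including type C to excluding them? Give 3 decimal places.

0.153 per s

Drop type C once their profitability E₂/h₂ falls below the rate achievable on type A alone: E₂/h₂ = λE₁/(1 + λh₁).
Solve for λ: λE₁h₂ = E₂(1 + λh₁) → λ(E₁h₂ − E₂h₁) = E₂ → λ = E₂/(E₁h₂ − E₂h₁).
λ = 0.63/(3×1.5 − 0.63×0.59) = 0.63/4.128 = 0.1526 per s.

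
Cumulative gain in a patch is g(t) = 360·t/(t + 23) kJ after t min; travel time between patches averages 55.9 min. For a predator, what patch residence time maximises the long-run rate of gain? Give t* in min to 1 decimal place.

Maximise g(t)/(T+t): set derivative to zero → g'(t)(T+t) = g(t).
g'(t) = 360·23/(t + 23)². Setting 360·23/(t+23)² = 360t/[(t+23)(55.9+t)] gives 23(55.9+t) = t(t+23), so t² = 23×55.9 = 1286.
t* = √1286 = 35.86 min.

35.9 min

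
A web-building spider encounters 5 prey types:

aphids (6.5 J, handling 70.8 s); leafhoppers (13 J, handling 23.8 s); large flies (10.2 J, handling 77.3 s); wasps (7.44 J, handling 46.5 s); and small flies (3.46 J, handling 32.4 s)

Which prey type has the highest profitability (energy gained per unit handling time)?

leafhoppers

Profitability E/h (J/s): aphids = 6.5/70.8 = 0.0918, leafhoppers = 13/23.8 = 0.546, large flies = 10.2/77.3 = 0.132, wasps = 7.44/46.5 = 0.16, small flies = 3.46/32.4 = 0.107.
Ranked: leafhoppers > wasps > large flies > small flies > aphids.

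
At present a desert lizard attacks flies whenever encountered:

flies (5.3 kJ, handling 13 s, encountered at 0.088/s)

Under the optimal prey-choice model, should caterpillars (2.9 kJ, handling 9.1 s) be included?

Intake rate on the current diet: R = (0.088×5.3) / (1 + 0.088×13) = 0.4664/2.144 = 0.2175 kJ/s.
Profitability of caterpillars: 2.9/9.1 = 0.3187 kJ/s.
0.3187 > 0.2175, so adding caterpillars raises the average — include it.

Yes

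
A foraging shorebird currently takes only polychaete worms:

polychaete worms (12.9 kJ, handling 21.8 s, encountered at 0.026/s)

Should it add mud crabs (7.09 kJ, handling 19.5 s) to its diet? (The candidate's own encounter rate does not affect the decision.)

On polychaete worms alone, R = ΣλE/(1+Σλh) = 0.3354/1.567 = 0.2141 kJ/s.
mud crabs: E/h = 7.09/19.5 = 0.3636 kJ/s.
Since 0.3636 > R, including mud crabs increases the long-run rate.

Yes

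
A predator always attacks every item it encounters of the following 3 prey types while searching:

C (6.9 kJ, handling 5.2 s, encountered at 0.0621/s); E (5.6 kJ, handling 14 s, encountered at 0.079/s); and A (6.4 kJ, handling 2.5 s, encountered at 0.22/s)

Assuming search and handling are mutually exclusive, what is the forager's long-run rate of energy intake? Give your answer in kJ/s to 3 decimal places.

Energy encountered per unit search time: 0.0621×6.9 + 0.079×5.6 + 0.22×6.4 = 2.279 kJ/s.
Handling time per unit search time: 0.0621×5.2 + 0.079×14 + 0.22×2.5 = 1.979.
Rate = 2.279/(1 + 1.979) = 0.765 kJ/s.

0.765 kJ/s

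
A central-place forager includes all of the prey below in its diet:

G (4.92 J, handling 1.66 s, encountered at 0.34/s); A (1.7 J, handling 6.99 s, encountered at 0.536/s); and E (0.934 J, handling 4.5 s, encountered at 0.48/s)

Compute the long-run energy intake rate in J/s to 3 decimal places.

R = Σλ_iE_i / (1 + Σλ_ih_i)
Numerator: 0.34×4.92 + 0.536×1.7 + 0.48×0.934 = 3.032
Denominator: 1 + 0.34×1.66 + 0.536×6.99 + 0.48×4.5 = 7.471
R = 3.032/7.471 = 0.4059 J/s

0.406 J/s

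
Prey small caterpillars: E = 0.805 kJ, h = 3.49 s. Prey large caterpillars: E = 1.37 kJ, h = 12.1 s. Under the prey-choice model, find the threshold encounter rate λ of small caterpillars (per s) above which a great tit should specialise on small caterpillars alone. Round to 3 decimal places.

The zero-one rule: include large caterpillars iff E₂/h₂ > λE₁/(1+λh₁). Equality gives the switch point.
λE₁h₂ = E₂ + λE₂h₁ ⇒ λ = E₂/(E₁h₂ − E₂h₁) = 1.37/(9.741 − 4.781) = 0.2763 per s.

0.276 per s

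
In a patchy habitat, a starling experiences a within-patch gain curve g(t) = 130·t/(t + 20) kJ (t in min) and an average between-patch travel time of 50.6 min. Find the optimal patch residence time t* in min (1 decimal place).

31.8 min

Maximise g(t)/(T+t): set derivative to zero → g'(t)(T+t) = g(t).
g'(t) = 130·20/(t + 20)². Setting 130·20/(t+20)² = 130t/[(t+20)(50.6+t)] gives 20(50.6+t) = t(t+20), so t² = 20×50.6 = 1012.
t* = √1012 = 31.81 min.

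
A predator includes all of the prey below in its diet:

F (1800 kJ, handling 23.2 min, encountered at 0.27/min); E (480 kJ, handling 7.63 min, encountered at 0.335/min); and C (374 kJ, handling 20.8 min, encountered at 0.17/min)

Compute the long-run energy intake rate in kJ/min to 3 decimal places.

53.188 kJ/min

R = (0.27×1800 + 0.335×480 + 0.17×374) / (1 + 0.27×23.2 + 0.335×7.63 + 0.17×20.8) = 710.4/13.36 = 53.19 kJ/min.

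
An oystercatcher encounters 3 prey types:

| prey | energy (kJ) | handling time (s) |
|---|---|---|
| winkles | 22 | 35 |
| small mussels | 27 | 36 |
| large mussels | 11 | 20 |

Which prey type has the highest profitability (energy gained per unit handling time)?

small mussels

Profitability E/h (kJ/s): winkles = 22/35 = 0.629, small mussels = 27/36 = 0.75, large mussels = 11/20 = 0.55.
Ranked: small mussels > winkles > large mussels.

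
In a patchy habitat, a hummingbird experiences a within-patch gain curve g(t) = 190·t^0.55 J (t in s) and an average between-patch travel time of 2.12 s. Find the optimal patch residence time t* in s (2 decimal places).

Optimal t* satisfies g'(t*) = g(t*)/(T + t*).
g'(t) = 0.55·190·t^-0.45. Setting 0.55·190·t^-0.45 = 190·t^0.55/(2.12+t) gives 0.55(2.12+t) = t, so 0.45·t = 0.55×2.12.
t* = 0.55×2.12/0.45 = 2.591 s.

2.59 s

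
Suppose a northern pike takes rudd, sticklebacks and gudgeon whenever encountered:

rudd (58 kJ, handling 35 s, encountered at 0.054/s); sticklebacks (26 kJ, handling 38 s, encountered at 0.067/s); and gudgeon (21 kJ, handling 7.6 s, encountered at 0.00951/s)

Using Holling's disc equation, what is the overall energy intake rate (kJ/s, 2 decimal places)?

Energy encountered per unit search time: 0.054×58 + 0.067×26 + 0.00951×21 = 5.074 kJ/s.
Handling time per unit search time: 0.054×35 + 0.067×38 + 0.00951×7.6 = 4.508.
Rate = 5.074/(1 + 4.508) = 0.9211 kJ/s.

0.92 kJ/s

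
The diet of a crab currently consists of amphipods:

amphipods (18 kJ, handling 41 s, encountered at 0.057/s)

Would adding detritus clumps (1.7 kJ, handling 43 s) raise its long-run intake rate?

Intake rate on the current diet: R = (0.057×18) / (1 + 0.057×41) = 1.026/3.337 = 0.3075 kJ/s.
detritus clumps: E/h = 1.7/43 = 0.03953 kJ/s.
Since 0.03953 < R, time spent handling detritus clumps is better spent searching.

No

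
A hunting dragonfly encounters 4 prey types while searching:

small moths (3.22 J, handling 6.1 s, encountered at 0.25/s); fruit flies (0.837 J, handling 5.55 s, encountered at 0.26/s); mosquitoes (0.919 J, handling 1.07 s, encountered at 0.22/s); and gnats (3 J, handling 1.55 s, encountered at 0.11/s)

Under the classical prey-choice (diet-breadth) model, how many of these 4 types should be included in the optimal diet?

Profitabilities (E/h, J/s): gnats 1.94, mosquitoes 0.859, small moths 0.528, fruit flies 0.151. Add prey in this order while the next type's profitability exceeds the intake rate on those already taken.
Rate on top 1: 0.2819. mosquitoes: 0.859 > 0.2819 → include.
Rate on top 2: 0.3785. small moths: 0.528 > 0.3785 → include.
Rate on top 3: 0.4562. fruit flies: 0.151 < 0.4562 → exclude; stop.
Optimal diet: gnats, mosquitoes, small moths — 3 of 4 types.

3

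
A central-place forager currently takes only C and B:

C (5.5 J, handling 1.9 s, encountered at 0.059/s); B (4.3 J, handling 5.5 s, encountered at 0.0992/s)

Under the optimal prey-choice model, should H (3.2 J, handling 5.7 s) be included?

Yes

On C and B alone, R = ΣλE/(1+Σλh) = 0.7511/1.658 = 0.4531 J/s.
H: E/h = 3.2/5.7 = 0.5614 J/s.
Since 0.5614 > R, including H increases the long-run rate.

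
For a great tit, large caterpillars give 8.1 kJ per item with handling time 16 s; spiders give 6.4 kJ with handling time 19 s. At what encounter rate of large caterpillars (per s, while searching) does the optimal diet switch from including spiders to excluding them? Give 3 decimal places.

0.124 per s

The zero-one rule: include spiders iff E₂/h₂ > λE₁/(1+λh₁). Equality gives the switch point.
λE₁h₂ = E₂ + λE₂h₁ ⇒ λ = E₂/(E₁h₂ − E₂h₁) = 6.4/(153.9 − 102.4) = 0.1243 per s.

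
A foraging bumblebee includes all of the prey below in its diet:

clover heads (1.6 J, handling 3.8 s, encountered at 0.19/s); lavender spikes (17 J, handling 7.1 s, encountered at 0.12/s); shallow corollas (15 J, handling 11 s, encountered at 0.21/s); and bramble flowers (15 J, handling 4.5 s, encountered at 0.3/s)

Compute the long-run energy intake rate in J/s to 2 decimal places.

Energy encountered per unit search time: 0.19×1.6 + 0.12×17 + 0.21×15 + 0.3×15 = 9.994 J/s.
Handling time per unit search time: 0.19×3.8 + 0.12×7.1 + 0.21×11 + 0.3×4.5 = 5.234.
Rate = 9.994/(1 + 5.234) = 1.603 J/s.

1.60 J/s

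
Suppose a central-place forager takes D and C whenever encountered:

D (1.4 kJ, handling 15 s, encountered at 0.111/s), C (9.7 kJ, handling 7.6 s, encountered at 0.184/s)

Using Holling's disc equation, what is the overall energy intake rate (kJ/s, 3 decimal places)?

0.477 kJ/s

Energy encountered per unit search time: 0.111×1.4 + 0.184×9.7 = 1.94 kJ/s.
Handling time per unit search time: 0.111×15 + 0.184×7.6 = 3.063.
Rate = 1.94/(1 + 3.063) = 0.4775 kJ/s.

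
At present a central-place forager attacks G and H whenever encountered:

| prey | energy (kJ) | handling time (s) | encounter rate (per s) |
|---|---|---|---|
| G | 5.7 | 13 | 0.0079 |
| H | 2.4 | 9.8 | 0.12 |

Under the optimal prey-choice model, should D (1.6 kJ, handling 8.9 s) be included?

Current rate: (0.0079×5.7 + 0.12×2.4)/(1 + 0.0079×13 + 0.12×9.8) = 0.1461 kJ/s.
D: E/h = 1.6/8.9 = 0.1798 kJ/s.
Since 0.1798 > R, including D increases the long-run rate.

Yes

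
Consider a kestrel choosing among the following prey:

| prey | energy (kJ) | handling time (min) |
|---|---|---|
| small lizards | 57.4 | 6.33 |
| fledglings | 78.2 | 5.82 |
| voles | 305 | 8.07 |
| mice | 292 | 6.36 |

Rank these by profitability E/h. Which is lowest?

small lizards

Profitability E/h (kJ/min): small lizards = 57.4/6.33 = 9.07, fledglings = 78.2/5.82 = 13.4, voles = 305/8.07 = 37.8, mice = 292/6.36 = 45.9.
Ranked: mice > voles > fledglings > small lizards.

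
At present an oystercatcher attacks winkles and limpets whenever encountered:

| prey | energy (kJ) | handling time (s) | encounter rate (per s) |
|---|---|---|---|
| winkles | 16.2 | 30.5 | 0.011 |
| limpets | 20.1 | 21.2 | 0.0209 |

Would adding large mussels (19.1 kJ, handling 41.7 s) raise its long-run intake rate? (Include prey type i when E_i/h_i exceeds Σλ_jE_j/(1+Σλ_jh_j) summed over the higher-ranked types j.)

Intake rate on the current diet: R = (0.011×16.2 + 0.0209×20.1) / (1 + 0.011×30.5 + 0.0209×21.2) = 0.5983/1.779 = 0.3364 kJ/s.
Profitability of large mussels: 19.1/41.7 = 0.458 kJ/s.
0.458 > 0.3364, so adding large mussels raises the average — include it.

Yes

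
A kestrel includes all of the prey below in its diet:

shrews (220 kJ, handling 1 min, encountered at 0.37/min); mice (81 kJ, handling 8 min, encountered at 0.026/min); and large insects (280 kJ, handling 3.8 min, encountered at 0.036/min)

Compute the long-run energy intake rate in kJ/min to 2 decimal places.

54.58 kJ/min

R = (0.37×220 + 0.026×81 + 0.036×280) / (1 + 0.37×1 + 0.026×8 + 0.036×3.8) = 93.59/1.715 = 54.58 kJ/min.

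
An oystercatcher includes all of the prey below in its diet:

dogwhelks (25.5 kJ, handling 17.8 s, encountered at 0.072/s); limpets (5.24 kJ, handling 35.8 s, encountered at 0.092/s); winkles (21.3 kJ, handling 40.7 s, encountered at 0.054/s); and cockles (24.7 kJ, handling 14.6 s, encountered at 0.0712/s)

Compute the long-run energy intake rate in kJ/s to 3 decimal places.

R = Σλ_iE_i / (1 + Σλ_ih_i)
Numerator: 0.072×25.5 + 0.092×5.24 + 0.054×21.3 + 0.0712×24.7 = 5.227
Denominator: 1 + 0.072×17.8 + 0.092×35.8 + 0.054×40.7 + 0.0712×14.6 = 8.813
R = 5.227/8.813 = 0.5931 kJ/s

0.593 kJ/s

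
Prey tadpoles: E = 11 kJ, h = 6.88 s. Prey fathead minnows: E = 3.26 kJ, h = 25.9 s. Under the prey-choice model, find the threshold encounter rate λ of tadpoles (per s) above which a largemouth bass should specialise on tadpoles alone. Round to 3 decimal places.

The zero-one rule: include fathead minnows iff E₂/h₂ > λE₁/(1+λh₁). Equality gives the switch point.
λE₁h₂ = E₂ + λE₂h₁ ⇒ λ = E₂/(E₁h₂ − E₂h₁) = 3.26/(284.9 − 22.43) = 0.01242 per s.

0.012 per s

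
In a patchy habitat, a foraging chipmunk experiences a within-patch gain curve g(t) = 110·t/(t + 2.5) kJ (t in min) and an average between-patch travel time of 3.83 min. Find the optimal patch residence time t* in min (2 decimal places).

By the marginal value theorem, leave when the instantaneous gain rate g'(t) equals the habitat-wide average g(t)/(T + t).
g'(t) = 110·2.5/(t + 2.5)². Setting 110·2.5/(t+2.5)² = 110t/[(t+2.5)(3.83+t)] gives 2.5(3.83+t) = t(t+2.5), so t² = 2.5×3.83 = 9.575.
t* = √9.575 = 3.094 min.

3.09 min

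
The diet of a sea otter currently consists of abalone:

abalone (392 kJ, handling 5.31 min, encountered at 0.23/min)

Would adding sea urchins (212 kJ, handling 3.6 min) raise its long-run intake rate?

Intake rate on the current diet: R = (0.23×392) / (1 + 0.23×5.31) = 90.16/2.221 = 40.59 kJ/min.
Profitability of sea urchins: 212/3.6 = 58.89 kJ/min.
Since 58.89 > R, including sea urchins increases the long-run rate.

Yes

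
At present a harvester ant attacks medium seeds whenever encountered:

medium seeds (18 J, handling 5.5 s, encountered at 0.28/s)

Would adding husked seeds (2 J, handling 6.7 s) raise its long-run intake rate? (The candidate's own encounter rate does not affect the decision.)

On medium seeds alone, R = ΣλE/(1+Σλh) = 5.04/2.54 = 1.984 J/s.
Profitability of husked seeds: 2/6.7 = 0.2985 J/s.
0.2985 < 1.984, so adding husked seeds would lower the average — exclude it.

No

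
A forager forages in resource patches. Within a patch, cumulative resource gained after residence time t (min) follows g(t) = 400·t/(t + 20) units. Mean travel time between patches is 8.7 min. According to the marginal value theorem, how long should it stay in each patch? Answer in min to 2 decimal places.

Maximise g(t)/(T+t): set derivative to zero → g'(t)(T+t) = g(t).
g'(t) = 400·20/(t + 20)². Setting 400·20/(t+20)² = 400t/[(t+20)(8.7+t)] gives 20(8.7+t) = t(t+20), so t² = 20×8.7 = 174.
t* = √174 = 13.19 min.

13.19 min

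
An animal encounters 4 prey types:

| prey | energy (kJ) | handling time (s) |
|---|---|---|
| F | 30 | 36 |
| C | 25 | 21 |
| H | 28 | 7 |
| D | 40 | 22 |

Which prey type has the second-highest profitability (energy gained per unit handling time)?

Profitability E/h (kJ/s): F = 30/36 = 0.833, C = 25/21 = 1.19, H = 28/7 = 4, D = 40/22 = 1.82.
Ranked: H > D > C > F.

D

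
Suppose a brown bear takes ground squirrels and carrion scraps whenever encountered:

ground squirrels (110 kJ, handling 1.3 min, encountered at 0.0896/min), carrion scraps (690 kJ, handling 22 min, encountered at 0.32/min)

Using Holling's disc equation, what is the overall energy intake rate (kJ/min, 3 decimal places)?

R = (0.0896×110 + 0.32×690) / (1 + 0.0896×1.3 + 0.32×22) = 230.7/8.156 = 28.28 kJ/min.

28.279 kJ/min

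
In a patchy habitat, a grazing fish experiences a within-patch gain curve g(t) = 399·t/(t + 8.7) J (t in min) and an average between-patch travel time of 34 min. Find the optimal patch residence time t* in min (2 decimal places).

17.20 min

Optimal t* satisfies g'(t*) = g(t*)/(T + t*).
g'(t) = 399·8.7/(t + 8.7)². Setting 399·8.7/(t+8.7)² = 399t/[(t+8.7)(34+t)] gives 8.7(34+t) = t(t+8.7), so t² = 8.7×34 = 295.8.
t* = √295.8 = 17.2 min.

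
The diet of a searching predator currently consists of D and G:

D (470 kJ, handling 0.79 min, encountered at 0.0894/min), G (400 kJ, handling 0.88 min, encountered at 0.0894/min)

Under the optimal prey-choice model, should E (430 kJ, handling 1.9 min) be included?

On D and G alone, R = ΣλE/(1+Σλh) = 77.78/1.149 = 67.67 kJ/min.
Profitability of E: 430/1.9 = 226.3 kJ/min.
Since 226.3 > R, including E increases the long-run rate.

Yes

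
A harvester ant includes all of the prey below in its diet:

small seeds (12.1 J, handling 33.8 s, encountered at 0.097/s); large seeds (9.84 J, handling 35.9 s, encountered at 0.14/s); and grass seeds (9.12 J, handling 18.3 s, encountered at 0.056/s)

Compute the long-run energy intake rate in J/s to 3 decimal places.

0.296 J/s

R = Σλ_iE_i / (1 + Σλ_ih_i)
Numerator: 0.097×12.1 + 0.14×9.84 + 0.056×9.12 = 3.062
Denominator: 1 + 0.097×33.8 + 0.14×35.9 + 0.056×18.3 = 10.33
R = 3.062/10.33 = 0.2964 J/s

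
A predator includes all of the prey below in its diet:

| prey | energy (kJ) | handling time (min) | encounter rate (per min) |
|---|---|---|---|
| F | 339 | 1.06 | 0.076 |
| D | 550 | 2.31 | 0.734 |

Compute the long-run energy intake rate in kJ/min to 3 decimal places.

R = Σλ_iE_i / (1 + Σλ_ih_i)
Numerator: 0.076×339 + 0.734×550 = 429.5
Denominator: 1 + 0.076×1.06 + 0.734×2.31 = 2.776
R = 429.5/2.776 = 154.7 kJ/min

154.700 kJ/min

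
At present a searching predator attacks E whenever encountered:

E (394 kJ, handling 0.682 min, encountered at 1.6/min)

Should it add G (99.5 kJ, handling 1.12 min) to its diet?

No

Intake rate on the current diet: R = (1.6×394) / (1 + 1.6×0.682) = 630.4/2.091 = 301.5 kJ/min.
Profitability of G: 99.5/1.12 = 88.84 kJ/min.
88.84 < 301.5, so adding G would lower the average — exclude it.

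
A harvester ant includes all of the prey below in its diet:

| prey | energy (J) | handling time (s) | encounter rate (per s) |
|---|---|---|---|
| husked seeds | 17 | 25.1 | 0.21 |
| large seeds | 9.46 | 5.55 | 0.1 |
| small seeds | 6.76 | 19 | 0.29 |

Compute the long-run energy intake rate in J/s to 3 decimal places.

R = (0.21×17 + 0.1×9.46 + 0.29×6.76) / (1 + 0.21×25.1 + 0.1×5.55 + 0.29×19) = 6.476/12.34 = 0.525 J/s.

0.525 J/s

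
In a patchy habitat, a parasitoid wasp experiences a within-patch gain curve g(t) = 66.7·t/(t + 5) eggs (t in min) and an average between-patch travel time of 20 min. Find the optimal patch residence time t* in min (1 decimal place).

10.0 min

Maximise g(t)/(T+t): set derivative to zero → g'(t)(T+t) = g(t).
g'(t) = 66.7·5/(t + 5)². Setting 66.7·5/(t+5)² = 66.7t/[(t+5)(20+t)] gives 5(20+t) = t(t+5), so t² = 5×20 = 100.
t* = √100 = 10 min.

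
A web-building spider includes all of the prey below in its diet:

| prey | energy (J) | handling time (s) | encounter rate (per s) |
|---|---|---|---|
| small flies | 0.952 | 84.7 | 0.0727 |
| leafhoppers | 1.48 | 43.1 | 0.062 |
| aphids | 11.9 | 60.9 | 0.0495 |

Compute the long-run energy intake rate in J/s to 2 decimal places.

0.06 J/s

Energy encountered per unit search time: 0.0727×0.952 + 0.062×1.48 + 0.0495×11.9 = 0.75 J/s.
Handling time per unit search time: 0.0727×84.7 + 0.062×43.1 + 0.0495×60.9 = 11.84.
Rate = 0.75/(1 + 11.84) = 0.05839 J/s.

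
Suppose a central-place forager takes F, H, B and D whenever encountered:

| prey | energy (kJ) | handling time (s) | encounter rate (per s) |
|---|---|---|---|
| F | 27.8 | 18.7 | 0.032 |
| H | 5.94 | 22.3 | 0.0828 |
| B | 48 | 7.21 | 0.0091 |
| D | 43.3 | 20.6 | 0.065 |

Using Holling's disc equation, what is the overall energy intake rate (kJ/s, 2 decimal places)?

0.96 kJ/s

Energy encountered per unit search time: 0.032×27.8 + 0.0828×5.94 + 0.0091×48 + 0.065×43.3 = 4.633 kJ/s.
Handling time per unit search time: 0.032×18.7 + 0.0828×22.3 + 0.0091×7.21 + 0.065×20.6 = 3.849.
Rate = 4.633/(1 + 3.849) = 0.9553 kJ/s.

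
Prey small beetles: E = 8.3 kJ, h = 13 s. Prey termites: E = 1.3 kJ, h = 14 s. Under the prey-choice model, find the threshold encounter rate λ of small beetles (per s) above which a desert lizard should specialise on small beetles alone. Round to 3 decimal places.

Drop termites once their profitability E₂/h₂ falls below the rate achievable on small beetles alone: E₂/h₂ = λE₁/(1 + λh₁).
Solve for λ: λE₁h₂ = E₂(1 + λh₁) → λ(E₁h₂ − E₂h₁) = E₂ → λ = E₂/(E₁h₂ − E₂h₁).
λ = 1.3/(8.3×14 − 1.3×13) = 1.3/99.3 = 0.01309 per s.

0.013 per s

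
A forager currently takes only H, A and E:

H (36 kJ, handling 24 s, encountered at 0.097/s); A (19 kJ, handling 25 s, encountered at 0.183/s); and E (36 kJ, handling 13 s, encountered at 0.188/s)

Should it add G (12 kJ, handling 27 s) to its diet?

Intake rate on the current diet: R = (0.097×36 + 0.183×19 + 0.188×36) / (1 + 0.097×24 + 0.183×25 + 0.188×13) = 13.74/10.35 = 1.328 kJ/s.
Profitability of G: 12/27 = 0.4444 kJ/s.
0.4444 < 1.328, so adding G would lower the average — exclude it.

No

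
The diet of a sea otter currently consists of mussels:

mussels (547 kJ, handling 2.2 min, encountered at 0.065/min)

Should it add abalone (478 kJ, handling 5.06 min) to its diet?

On mussels alone, R = ΣλE/(1+Σλh) = 35.55/1.143 = 31.11 kJ/min.
Profitability of abalone: 478/5.06 = 94.47 kJ/min.
94.47 > 31.11, so adding abalone raises the average — include it.

Yes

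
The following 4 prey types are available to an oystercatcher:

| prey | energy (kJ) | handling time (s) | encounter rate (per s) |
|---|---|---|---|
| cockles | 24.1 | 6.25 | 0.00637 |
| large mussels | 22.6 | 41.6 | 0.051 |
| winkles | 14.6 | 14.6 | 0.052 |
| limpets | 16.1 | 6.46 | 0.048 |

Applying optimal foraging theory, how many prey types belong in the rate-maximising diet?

3

Profitabilities (E/h, kJ/s): cockles 3.86, limpets 2.49, winkles 1, large mussels 0.543. Add prey in this order while the next type's profitability exceeds the intake rate on those already taken.
Rate on top 1: 0.1476. limpets: 2.49 > 0.1476 → include.
Rate on top 2: 0.6862. winkles: 1 > 0.6862 → include.
Rate on top 3: 0.7992. large mussels: 0.543 < 0.7992 → exclude; stop.
Optimal diet: cockles, limpets, winkles — 3 of 4 types.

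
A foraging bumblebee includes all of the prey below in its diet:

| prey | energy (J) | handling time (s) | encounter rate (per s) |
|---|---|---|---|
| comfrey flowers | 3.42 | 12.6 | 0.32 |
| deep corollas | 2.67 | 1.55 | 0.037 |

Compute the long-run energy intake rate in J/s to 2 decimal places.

R = (0.32×3.42 + 0.037×2.67) / (1 + 0.32×12.6 + 0.037×1.55) = 1.193/5.089 = 0.2344 J/s.

0.23 J/s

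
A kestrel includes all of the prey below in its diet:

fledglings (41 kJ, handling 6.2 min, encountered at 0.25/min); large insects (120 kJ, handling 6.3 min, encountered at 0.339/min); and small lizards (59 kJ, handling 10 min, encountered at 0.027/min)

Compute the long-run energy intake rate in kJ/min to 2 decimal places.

10.60 kJ/min

R = Σλ_iE_i / (1 + Σλ_ih_i)
Numerator: 0.25×41 + 0.339×120 + 0.027×59 = 52.52
Denominator: 1 + 0.25×6.2 + 0.339×6.3 + 0.027×10 = 4.956
R = 52.52/4.956 = 10.6 kJ/min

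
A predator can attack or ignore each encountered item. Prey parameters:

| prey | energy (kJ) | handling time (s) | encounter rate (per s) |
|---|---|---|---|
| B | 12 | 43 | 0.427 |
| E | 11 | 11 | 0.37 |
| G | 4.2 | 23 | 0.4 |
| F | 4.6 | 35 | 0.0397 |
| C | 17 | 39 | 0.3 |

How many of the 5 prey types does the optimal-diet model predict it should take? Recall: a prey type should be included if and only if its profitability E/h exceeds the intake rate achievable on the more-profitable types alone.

1

Rank by E/h (kJ/s): E 1, C 0.436, B 0.279, G 0.183, F 0.131. Include each in turn until the next type's E/h falls below the running intake rate.
Rate on top 1: 0.8028. C: 0.436 < 0.8028 → exclude; stop.
Optimal diet: E — 1 of 5 types.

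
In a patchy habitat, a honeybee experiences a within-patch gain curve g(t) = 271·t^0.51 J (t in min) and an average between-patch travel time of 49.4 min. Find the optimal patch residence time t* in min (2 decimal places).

51.42 min

By the marginal value theorem, leave when the instantaneous gain rate g'(t) equals the habitat-wide average g(t)/(T + t).
g'(t) = 0.51·271·t^-0.49. Setting 0.51·271·t^-0.49 = 271·t^0.51/(49.4+t) gives 0.51(49.4+t) = t, so 0.49·t = 0.51×49.4.
t* = 0.51×49.4/0.49 = 51.42 min.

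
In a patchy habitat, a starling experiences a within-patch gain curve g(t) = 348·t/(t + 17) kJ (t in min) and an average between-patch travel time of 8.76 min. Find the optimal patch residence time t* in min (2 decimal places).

Maximise g(t)/(T+t): set derivative to zero → g'(t)(T+t) = g(t).
g'(t) = 348·17/(t + 17)². Setting 348·17/(t+17)² = 348t/[(t+17)(8.76+t)] gives 17(8.76+t) = t(t+17), so t² = 17×8.76 = 148.9.
t* = √148.9 = 12.2 min.

12.20 min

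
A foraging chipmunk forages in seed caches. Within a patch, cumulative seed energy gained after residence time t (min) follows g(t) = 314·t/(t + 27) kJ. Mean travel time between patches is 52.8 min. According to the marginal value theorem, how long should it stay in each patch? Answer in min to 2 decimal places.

37.76 min

Maximise g(t)/(T+t): set derivative to zero → g'(t)(T+t) = g(t).
g'(t) = 314·27/(t + 27)². Setting 314·27/(t+27)² = 314t/[(t+27)(52.8+t)] gives 27(52.8+t) = t(t+27), so t² = 27×52.8 = 1426.
t* = √1426 = 37.76 min.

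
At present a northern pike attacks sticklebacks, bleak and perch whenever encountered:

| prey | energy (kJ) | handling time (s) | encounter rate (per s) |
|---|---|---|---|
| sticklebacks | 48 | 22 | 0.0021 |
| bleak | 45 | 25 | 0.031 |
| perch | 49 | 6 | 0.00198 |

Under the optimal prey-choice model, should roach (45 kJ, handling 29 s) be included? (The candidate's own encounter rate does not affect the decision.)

Intake rate on the current diet: R = (0.0021×48 + 0.031×45 + 0.00198×49) / (1 + 0.0021×22 + 0.031×25 + 0.00198×6) = 1.593/1.833 = 0.8689 kJ/s.
Profitability of roach: 45/29 = 1.552 kJ/s.
Since 1.552 > R, including roach increases the long-run rate.

Yes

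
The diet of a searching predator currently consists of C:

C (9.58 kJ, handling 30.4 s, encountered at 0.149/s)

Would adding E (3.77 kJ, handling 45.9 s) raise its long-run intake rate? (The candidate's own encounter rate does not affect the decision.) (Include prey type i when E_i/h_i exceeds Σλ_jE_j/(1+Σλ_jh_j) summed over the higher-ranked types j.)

No

Current rate: (0.149×9.58)/(1 + 0.149×30.4) = 0.2581 kJ/s.
E: E/h = 3.77/45.9 = 0.08214 kJ/s.
0.08214 < 0.2581, so adding E would lower the average — exclude it.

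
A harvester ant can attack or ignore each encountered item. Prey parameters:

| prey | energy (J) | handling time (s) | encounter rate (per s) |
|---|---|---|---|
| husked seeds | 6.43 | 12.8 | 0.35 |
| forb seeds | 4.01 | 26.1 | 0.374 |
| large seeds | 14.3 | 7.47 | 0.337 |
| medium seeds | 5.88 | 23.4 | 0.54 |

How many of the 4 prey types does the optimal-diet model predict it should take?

1

Profitabilities (E/h, J/s): large seeds 1.91, husked seeds 0.502, medium seeds 0.251, forb seeds 0.154. Add prey in this order while the next type's profitability exceeds the intake rate on those already taken.
Rate on top 1: 1.37. husked seeds: 0.502 < 1.37 → exclude; stop.
Optimal diet: large seeds — 1 of 4 types.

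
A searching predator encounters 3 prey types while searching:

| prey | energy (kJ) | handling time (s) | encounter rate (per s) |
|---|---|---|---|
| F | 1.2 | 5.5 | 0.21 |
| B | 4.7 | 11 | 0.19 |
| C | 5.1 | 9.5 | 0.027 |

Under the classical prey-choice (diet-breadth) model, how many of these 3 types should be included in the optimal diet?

2

Profitabilities (E/h, kJ/s): C 0.537, B 0.427, F 0.218. Add prey in this order while the next type's profitability exceeds the intake rate on those already taken.
Rate on top 1: 0.1096. B: 0.427 > 0.1096 → include.
Rate on top 2: 0.308. F: 0.218 < 0.308 → exclude; stop.
Optimal diet: C, B — 2 of 3 types.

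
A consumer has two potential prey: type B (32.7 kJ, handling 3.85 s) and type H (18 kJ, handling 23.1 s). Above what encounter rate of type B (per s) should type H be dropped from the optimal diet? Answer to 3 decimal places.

The zero-one rule: include type H iff E₂/h₂ > λE₁/(1+λh₁). Equality gives the switch point.
λE₁h₂ = E₂ + λE₂h₁ ⇒ λ = E₂/(E₁h₂ − E₂h₁) = 18/(755.4 − 69.3) = 0.02624 per s.

0.026 per s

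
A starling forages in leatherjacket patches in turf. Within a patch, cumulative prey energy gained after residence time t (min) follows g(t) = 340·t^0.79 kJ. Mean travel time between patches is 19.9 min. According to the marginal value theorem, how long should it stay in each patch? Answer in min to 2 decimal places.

By the marginal value theorem, leave when the instantaneous gain rate g'(t) equals the habitat-wide average g(t)/(T + t).
g'(t) = 0.79·340·t^-0.21. Setting 0.79·340·t^-0.21 = 340·t^0.79/(19.9+t) gives 0.79(19.9+t) = t, so 0.21·t = 0.79×19.9.
t* = 0.79×19.9/0.21 = 74.86 min.

74.86 min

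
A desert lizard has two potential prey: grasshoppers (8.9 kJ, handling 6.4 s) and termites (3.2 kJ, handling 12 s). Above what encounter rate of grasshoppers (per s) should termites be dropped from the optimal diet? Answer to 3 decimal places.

0.037 per s

Drop termites once their profitability E₂/h₂ falls below the rate achievable on grasshoppers alone: E₂/h₂ = λE₁/(1 + λh₁).
Solve for λ: λE₁h₂ = E₂(1 + λh₁) → λ(E₁h₂ − E₂h₁) = E₂ → λ = E₂/(E₁h₂ − E₂h₁).
λ = 3.2/(8.9×12 − 3.2×6.4) = 3.2/86.32 = 0.03707 per s.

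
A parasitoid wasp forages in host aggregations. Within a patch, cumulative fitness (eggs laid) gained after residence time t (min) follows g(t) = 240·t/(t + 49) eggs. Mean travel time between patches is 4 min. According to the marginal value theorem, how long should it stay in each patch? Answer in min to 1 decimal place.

Optimal t* satisfies g'(t*) = g(t*)/(T + t*).
g'(t) = 240·49/(t + 49)². Setting 240·49/(t+49)² = 240t/[(t+49)(4+t)] gives 49(4+t) = t(t+49), so t² = 49×4 = 196.
t* = √196 = 14 min.

14.0 min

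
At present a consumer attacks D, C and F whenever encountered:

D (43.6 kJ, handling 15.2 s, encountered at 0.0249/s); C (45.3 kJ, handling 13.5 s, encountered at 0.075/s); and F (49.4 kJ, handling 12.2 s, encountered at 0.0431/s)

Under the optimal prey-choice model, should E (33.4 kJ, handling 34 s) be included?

No

Current rate: (0.0249×43.6 + 0.075×45.3 + 0.0431×49.4)/(1 + 0.0249×15.2 + 0.075×13.5 + 0.0431×12.2) = 2.267 kJ/s.
E: E/h = 33.4/34 = 0.9824 kJ/s.
Since 0.9824 < R, time spent handling E is better spent searching.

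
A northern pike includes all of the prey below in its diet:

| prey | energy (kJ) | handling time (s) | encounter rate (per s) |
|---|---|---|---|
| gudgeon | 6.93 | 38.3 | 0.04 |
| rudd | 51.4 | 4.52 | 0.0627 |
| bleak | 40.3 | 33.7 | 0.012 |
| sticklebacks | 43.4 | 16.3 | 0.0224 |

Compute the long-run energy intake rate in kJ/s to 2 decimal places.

1.38 kJ/s

R = (0.04×6.93 + 0.0627×51.4 + 0.012×40.3 + 0.0224×43.4) / (1 + 0.04×38.3 + 0.0627×4.52 + 0.012×33.7 + 0.0224×16.3) = 4.956/3.585 = 1.382 kJ/s.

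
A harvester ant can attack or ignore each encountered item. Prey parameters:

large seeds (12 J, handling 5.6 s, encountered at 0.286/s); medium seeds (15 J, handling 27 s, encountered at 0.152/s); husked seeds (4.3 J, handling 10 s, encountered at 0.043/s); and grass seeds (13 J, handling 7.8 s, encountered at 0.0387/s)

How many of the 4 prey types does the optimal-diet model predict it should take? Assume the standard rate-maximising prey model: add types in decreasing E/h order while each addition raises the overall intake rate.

Rank by E/h (J/s): large seeds 2.14, grass seeds 1.67, medium seeds 0.556, husked seeds 0.43. Include each in turn until the next type's E/h falls below the running intake rate.
Rate on top 1: 1.319. grass seeds: 1.67 > 1.319 → include.
Rate on top 2: 1.355. medium seeds: 0.556 < 1.355 → exclude; stop.
Optimal diet: large seeds, grass seeds — 2 of 4 types.

2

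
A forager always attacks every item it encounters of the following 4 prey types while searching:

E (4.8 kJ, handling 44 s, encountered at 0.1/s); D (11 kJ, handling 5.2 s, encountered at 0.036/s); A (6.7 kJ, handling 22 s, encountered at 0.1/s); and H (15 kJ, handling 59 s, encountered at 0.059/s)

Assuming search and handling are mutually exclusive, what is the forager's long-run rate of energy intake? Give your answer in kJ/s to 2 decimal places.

R = (0.1×4.8 + 0.036×11 + 0.1×6.7 + 0.059×15) / (1 + 0.1×44 + 0.036×5.2 + 0.1×22 + 0.059×59) = 2.431/11.27 = 0.2157 kJ/s.

0.22 kJ/s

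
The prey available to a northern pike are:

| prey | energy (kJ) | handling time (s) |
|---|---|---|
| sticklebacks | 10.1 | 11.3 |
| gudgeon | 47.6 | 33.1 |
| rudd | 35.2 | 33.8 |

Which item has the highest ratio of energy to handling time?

gudgeon

Profitability E/h (kJ/s): sticklebacks = 10.1/11.3 = 0.894, gudgeon = 47.6/33.1 = 1.44, rudd = 35.2/33.8 = 1.04.
Ranked: gudgeon > rudd > sticklebacks.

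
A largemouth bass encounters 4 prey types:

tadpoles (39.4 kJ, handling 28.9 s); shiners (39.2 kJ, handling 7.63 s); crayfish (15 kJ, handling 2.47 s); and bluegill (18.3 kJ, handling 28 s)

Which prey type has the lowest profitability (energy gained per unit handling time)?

bluegill

Profitability E/h (kJ/s): tadpoles = 39.4/28.9 = 1.36, shiners = 39.2/7.63 = 5.14, crayfish = 15/2.47 = 6.07, bluegill = 18.3/28 = 0.654.
Ranked: crayfish > shiners > tadpoles > bluegill.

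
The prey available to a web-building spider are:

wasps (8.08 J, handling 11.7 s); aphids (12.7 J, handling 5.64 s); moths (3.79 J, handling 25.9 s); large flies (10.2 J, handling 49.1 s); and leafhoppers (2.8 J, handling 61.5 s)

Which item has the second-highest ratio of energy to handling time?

Profitability E/h (J/s): wasps = 8.08/11.7 = 0.691, aphids = 12.7/5.64 = 2.25, moths = 3.79/25.9 = 0.146, large flies = 10.2/49.1 = 0.208, leafhoppers = 2.8/61.5 = 0.0455.
Ranked: aphids > wasps > large flies > moths > leafhoppers.

wasps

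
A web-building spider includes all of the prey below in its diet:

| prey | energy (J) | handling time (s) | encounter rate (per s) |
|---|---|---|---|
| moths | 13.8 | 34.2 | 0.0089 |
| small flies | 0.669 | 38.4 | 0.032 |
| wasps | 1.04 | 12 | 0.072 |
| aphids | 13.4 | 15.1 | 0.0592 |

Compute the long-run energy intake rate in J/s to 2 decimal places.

R = Σλ_iE_i / (1 + Σλ_ih_i)
Numerator: 0.0089×13.8 + 0.032×0.669 + 0.072×1.04 + 0.0592×13.4 = 1.012
Denominator: 1 + 0.0089×34.2 + 0.032×38.4 + 0.072×12 + 0.0592×15.1 = 4.291
R = 1.012/4.291 = 0.2359 J/s

0.24 J/s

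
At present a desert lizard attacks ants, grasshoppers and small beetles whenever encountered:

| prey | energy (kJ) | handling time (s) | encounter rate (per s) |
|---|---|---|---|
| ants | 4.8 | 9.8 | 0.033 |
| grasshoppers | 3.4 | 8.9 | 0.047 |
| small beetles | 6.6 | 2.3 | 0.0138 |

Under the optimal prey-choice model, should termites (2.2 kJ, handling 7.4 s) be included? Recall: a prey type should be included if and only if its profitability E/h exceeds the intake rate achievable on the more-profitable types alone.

Current rate: (0.033×4.8 + 0.047×3.4 + 0.0138×6.6)/(1 + 0.033×9.8 + 0.047×8.9 + 0.0138×2.3) = 0.2308 kJ/s.
termites: E/h = 2.2/7.4 = 0.2973 kJ/s.
0.2973 > 0.2308, so adding termites raises the average — include it.

Yes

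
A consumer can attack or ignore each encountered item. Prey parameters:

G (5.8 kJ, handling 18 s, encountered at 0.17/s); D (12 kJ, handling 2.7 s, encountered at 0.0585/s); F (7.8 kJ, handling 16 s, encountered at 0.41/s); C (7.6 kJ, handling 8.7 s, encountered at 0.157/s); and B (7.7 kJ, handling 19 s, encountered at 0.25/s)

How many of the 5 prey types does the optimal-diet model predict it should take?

2

E/h in descending order: D 4.44, C 0.874, F 0.487, B 0.405, G 0.322 kJ/s. The optimal diet is the largest prefix of this list for which every included type satisfies E_i/h_i > R on the types above it.
Rate on top 1: 0.6062. C: 0.874 > 0.6062 → include.
Rate on top 2: 0.7509. F: 0.487 < 0.7509 → exclude; stop.
Optimal diet: D, C — 2 of 5 types.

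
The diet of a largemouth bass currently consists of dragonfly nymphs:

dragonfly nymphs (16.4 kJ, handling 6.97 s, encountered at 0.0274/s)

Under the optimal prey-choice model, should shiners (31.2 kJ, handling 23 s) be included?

Yes

Intake rate on the current diet: R = (0.0274×16.4) / (1 + 0.0274×6.97) = 0.4494/1.191 = 0.3773 kJ/s.
shiners: E/h = 31.2/23 = 1.357 kJ/s.
1.357 > 0.3773, so adding shiners raises the average — include it.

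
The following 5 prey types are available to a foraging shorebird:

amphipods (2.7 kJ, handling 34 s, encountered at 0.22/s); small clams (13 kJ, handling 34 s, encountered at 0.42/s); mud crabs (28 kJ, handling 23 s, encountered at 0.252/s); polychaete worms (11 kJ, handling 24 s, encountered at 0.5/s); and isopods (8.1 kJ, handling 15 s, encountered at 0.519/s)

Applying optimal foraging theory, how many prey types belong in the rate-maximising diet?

1

Profitabilities (E/h, kJ/s): mud crabs 1.22, isopods 0.54, polychaete worms 0.458, small clams 0.382, amphipods 0.0794. Add prey in this order while the next type's profitability exceeds the intake rate on those already taken.
Rate on top 1: 1.038. isopods: 0.54 < 1.038 → exclude; stop.
Optimal diet: mud crabs — 1 of 5 types.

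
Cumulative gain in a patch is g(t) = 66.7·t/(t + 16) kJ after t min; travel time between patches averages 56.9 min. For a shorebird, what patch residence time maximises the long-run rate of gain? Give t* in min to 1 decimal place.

Optimal t* satisfies g'(t*) = g(t*)/(T + t*).
g'(t) = 66.7·16/(t + 16)². Setting 66.7·16/(t+16)² = 66.7t/[(t+16)(56.9+t)] gives 16(56.9+t) = t(t+16), so t² = 16×56.9 = 910.4.
t* = √910.4 = 30.17 min.

30.2 min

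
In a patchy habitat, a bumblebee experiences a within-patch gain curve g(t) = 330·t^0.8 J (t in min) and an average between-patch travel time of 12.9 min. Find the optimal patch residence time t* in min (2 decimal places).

By the marginal value theorem, leave when the instantaneous gain rate g'(t) equals the habitat-wide average g(t)/(T + t).
g'(t) = 0.8·330·t^-0.2. Setting 0.8·330·t^-0.2 = 330·t^0.8/(12.9+t) gives 0.8(12.9+t) = t, so 0.20·t = 0.8×12.9.
t* = 0.8×12.9/0.20 = 51.6 min.

51.60 min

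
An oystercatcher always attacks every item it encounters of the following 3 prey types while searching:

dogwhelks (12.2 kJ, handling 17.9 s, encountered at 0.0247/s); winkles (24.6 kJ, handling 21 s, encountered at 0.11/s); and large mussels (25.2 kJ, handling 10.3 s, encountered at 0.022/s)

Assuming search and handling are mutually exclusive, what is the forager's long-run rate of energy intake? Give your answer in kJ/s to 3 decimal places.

0.895 kJ/s

R = (0.0247×12.2 + 0.11×24.6 + 0.022×25.2) / (1 + 0.0247×17.9 + 0.11×21 + 0.022×10.3) = 3.562/3.979 = 0.8952 kJ/s.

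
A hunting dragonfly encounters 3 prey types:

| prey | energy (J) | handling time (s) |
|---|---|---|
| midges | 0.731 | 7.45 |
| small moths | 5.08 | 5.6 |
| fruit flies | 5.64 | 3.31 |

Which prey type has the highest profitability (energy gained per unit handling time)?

fruit flies

Profitability E/h (J/s): midges = 0.731/7.45 = 0.0981, small moths = 5.08/5.6 = 0.907, fruit flies = 5.64/3.31 = 1.7.
Ranked: fruit flies > small moths > midges.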